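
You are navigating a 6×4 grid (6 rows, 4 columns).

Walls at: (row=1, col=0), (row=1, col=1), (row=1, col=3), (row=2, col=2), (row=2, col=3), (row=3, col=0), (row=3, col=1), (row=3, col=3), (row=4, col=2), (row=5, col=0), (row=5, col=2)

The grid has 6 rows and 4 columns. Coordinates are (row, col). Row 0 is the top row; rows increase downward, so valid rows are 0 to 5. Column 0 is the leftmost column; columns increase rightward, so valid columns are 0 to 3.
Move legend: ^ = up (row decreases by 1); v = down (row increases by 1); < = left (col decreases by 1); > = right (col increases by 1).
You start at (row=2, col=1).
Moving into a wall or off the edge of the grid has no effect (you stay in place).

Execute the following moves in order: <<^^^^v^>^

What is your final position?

Start: (row=2, col=1)
  < (left): (row=2, col=1) -> (row=2, col=0)
  < (left): blocked, stay at (row=2, col=0)
  [×4]^ (up): blocked, stay at (row=2, col=0)
  v (down): blocked, stay at (row=2, col=0)
  ^ (up): blocked, stay at (row=2, col=0)
  > (right): (row=2, col=0) -> (row=2, col=1)
  ^ (up): blocked, stay at (row=2, col=1)
Final: (row=2, col=1)

Answer: Final position: (row=2, col=1)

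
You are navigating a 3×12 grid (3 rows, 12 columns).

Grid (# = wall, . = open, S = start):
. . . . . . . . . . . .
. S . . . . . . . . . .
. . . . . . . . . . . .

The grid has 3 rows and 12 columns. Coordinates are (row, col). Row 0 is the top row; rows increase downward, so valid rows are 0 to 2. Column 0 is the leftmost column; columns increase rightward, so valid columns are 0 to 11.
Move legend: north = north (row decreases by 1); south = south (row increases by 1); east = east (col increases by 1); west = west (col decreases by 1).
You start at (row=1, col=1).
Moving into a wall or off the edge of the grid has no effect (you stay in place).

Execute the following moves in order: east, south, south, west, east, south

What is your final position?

Answer: Final position: (row=2, col=2)

Derivation:
Start: (row=1, col=1)
  east (east): (row=1, col=1) -> (row=1, col=2)
  south (south): (row=1, col=2) -> (row=2, col=2)
  south (south): blocked, stay at (row=2, col=2)
  west (west): (row=2, col=2) -> (row=2, col=1)
  east (east): (row=2, col=1) -> (row=2, col=2)
  south (south): blocked, stay at (row=2, col=2)
Final: (row=2, col=2)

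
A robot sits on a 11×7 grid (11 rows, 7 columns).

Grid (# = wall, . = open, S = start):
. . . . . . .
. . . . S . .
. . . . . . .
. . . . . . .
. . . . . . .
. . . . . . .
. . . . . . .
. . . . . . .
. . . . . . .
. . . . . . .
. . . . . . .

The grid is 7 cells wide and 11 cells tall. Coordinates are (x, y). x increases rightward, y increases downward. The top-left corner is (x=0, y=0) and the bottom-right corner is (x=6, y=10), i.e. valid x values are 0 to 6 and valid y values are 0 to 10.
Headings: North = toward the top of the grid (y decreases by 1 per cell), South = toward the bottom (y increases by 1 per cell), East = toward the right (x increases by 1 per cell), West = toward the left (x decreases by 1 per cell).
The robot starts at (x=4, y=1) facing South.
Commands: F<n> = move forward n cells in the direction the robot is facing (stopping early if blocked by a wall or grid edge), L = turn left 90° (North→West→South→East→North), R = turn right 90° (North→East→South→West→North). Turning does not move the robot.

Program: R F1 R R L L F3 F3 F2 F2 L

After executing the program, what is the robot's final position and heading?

Answer: Final position: (x=0, y=1), facing South

Derivation:
Start: (x=4, y=1), facing South
  R: turn right, now facing West
  F1: move forward 1, now at (x=3, y=1)
  R: turn right, now facing North
  R: turn right, now facing East
  L: turn left, now facing North
  L: turn left, now facing West
  F3: move forward 3, now at (x=0, y=1)
  F3: move forward 0/3 (blocked), now at (x=0, y=1)
  F2: move forward 0/2 (blocked), now at (x=0, y=1)
  F2: move forward 0/2 (blocked), now at (x=0, y=1)
  L: turn left, now facing South
Final: (x=0, y=1), facing South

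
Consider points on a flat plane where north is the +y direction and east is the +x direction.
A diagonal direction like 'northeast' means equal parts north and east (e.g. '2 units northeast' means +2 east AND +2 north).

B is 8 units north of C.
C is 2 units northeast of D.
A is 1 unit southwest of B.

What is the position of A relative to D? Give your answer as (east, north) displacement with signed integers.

Answer: A is at (east=1, north=9) relative to D.

Derivation:
Place D at the origin (east=0, north=0).
  C is 2 units northeast of D: delta (east=+2, north=+2); C at (east=2, north=2).
  B is 8 units north of C: delta (east=+0, north=+8); B at (east=2, north=10).
  A is 1 unit southwest of B: delta (east=-1, north=-1); A at (east=1, north=9).
Therefore A relative to D: (east=1, north=9).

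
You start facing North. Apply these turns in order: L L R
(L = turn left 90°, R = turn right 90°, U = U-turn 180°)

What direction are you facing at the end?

Start: North
  L (left (90° counter-clockwise)) -> West
  L (left (90° counter-clockwise)) -> South
  R (right (90° clockwise)) -> West
Final: West

Answer: Final heading: West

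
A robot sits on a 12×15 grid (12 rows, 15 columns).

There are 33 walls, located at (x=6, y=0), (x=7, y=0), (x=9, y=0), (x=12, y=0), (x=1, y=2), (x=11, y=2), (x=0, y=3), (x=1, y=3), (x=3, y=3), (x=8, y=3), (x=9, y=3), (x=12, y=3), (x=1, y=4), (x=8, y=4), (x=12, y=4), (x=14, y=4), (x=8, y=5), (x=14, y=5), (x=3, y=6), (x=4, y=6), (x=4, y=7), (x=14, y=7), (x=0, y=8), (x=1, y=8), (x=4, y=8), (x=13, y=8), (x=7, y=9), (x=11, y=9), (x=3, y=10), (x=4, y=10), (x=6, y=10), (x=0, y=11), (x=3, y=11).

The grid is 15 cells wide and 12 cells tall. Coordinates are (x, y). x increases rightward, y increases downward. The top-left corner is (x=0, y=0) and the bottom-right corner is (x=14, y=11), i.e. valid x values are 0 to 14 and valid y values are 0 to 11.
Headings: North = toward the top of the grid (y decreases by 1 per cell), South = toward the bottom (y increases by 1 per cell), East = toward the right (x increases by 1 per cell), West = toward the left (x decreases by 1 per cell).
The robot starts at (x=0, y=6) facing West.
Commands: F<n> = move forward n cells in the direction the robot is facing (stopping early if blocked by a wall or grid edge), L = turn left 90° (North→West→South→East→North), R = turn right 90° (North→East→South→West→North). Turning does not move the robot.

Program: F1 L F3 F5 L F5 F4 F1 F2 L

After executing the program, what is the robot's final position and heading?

Start: (x=0, y=6), facing West
  F1: move forward 0/1 (blocked), now at (x=0, y=6)
  L: turn left, now facing South
  F3: move forward 1/3 (blocked), now at (x=0, y=7)
  F5: move forward 0/5 (blocked), now at (x=0, y=7)
  L: turn left, now facing East
  F5: move forward 3/5 (blocked), now at (x=3, y=7)
  F4: move forward 0/4 (blocked), now at (x=3, y=7)
  F1: move forward 0/1 (blocked), now at (x=3, y=7)
  F2: move forward 0/2 (blocked), now at (x=3, y=7)
  L: turn left, now facing North
Final: (x=3, y=7), facing North

Answer: Final position: (x=3, y=7), facing North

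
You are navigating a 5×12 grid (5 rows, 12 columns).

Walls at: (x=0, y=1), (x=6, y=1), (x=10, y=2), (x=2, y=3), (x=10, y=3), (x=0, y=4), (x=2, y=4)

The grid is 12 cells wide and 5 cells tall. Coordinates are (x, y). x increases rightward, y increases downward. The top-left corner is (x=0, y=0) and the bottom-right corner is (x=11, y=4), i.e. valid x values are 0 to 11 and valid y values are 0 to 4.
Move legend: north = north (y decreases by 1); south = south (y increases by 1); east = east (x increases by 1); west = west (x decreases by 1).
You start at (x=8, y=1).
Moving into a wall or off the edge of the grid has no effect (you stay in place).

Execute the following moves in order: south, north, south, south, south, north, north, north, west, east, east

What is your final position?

Start: (x=8, y=1)
  south (south): (x=8, y=1) -> (x=8, y=2)
  north (north): (x=8, y=2) -> (x=8, y=1)
  south (south): (x=8, y=1) -> (x=8, y=2)
  south (south): (x=8, y=2) -> (x=8, y=3)
  south (south): (x=8, y=3) -> (x=8, y=4)
  north (north): (x=8, y=4) -> (x=8, y=3)
  north (north): (x=8, y=3) -> (x=8, y=2)
  north (north): (x=8, y=2) -> (x=8, y=1)
  west (west): (x=8, y=1) -> (x=7, y=1)
  east (east): (x=7, y=1) -> (x=8, y=1)
  east (east): (x=8, y=1) -> (x=9, y=1)
Final: (x=9, y=1)

Answer: Final position: (x=9, y=1)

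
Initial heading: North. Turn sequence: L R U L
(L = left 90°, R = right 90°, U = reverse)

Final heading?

Answer: Final heading: East

Derivation:
Start: North
  L (left (90° counter-clockwise)) -> West
  R (right (90° clockwise)) -> North
  U (U-turn (180°)) -> South
  L (left (90° counter-clockwise)) -> East
Final: East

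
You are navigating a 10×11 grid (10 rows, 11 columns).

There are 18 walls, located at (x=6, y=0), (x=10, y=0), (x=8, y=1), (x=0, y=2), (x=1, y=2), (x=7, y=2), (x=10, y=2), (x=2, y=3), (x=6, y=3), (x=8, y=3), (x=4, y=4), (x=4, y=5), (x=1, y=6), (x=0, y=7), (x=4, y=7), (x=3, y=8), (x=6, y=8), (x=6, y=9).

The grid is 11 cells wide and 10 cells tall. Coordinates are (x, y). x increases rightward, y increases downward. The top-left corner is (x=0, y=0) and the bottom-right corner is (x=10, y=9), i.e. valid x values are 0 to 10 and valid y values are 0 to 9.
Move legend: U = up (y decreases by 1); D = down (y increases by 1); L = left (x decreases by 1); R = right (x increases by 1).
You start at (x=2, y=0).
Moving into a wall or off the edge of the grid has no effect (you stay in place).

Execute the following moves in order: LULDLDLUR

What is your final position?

Start: (x=2, y=0)
  L (left): (x=2, y=0) -> (x=1, y=0)
  U (up): blocked, stay at (x=1, y=0)
  L (left): (x=1, y=0) -> (x=0, y=0)
  D (down): (x=0, y=0) -> (x=0, y=1)
  L (left): blocked, stay at (x=0, y=1)
  D (down): blocked, stay at (x=0, y=1)
  L (left): blocked, stay at (x=0, y=1)
  U (up): (x=0, y=1) -> (x=0, y=0)
  R (right): (x=0, y=0) -> (x=1, y=0)
Final: (x=1, y=0)

Answer: Final position: (x=1, y=0)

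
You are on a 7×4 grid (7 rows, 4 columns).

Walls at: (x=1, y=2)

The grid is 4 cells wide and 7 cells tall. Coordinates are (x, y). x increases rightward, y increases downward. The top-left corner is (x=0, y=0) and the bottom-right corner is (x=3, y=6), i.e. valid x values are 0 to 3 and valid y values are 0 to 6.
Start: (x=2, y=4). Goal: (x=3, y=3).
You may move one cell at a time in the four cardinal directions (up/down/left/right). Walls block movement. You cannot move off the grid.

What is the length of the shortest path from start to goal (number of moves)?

Answer: Shortest path length: 2

Derivation:
BFS from (x=2, y=4) until reaching (x=3, y=3):
  Distance 0: (x=2, y=4)
  Distance 1: (x=2, y=3), (x=1, y=4), (x=3, y=4), (x=2, y=5)
  Distance 2: (x=2, y=2), (x=1, y=3), (x=3, y=3), (x=0, y=4), (x=1, y=5), (x=3, y=5), (x=2, y=6)  <- goal reached here
One shortest path (2 moves): (x=2, y=4) -> (x=3, y=4) -> (x=3, y=3)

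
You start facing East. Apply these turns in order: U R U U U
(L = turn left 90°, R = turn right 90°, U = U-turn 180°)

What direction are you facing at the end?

Answer: Final heading: South

Derivation:
Start: East
  U (U-turn (180°)) -> West
  R (right (90° clockwise)) -> North
  U (U-turn (180°)) -> South
  U (U-turn (180°)) -> North
  U (U-turn (180°)) -> South
Final: South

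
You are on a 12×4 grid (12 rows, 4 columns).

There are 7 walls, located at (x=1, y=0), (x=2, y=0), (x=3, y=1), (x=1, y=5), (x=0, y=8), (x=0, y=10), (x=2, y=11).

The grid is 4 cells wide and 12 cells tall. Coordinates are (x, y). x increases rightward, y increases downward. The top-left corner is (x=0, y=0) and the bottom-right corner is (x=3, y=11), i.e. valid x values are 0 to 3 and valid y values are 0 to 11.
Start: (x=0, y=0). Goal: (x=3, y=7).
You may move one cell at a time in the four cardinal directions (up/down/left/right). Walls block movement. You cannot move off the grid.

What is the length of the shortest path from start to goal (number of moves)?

Answer: Shortest path length: 10

Derivation:
BFS from (x=0, y=0) until reaching (x=3, y=7):
  Distance 0: (x=0, y=0)
  Distance 1: (x=0, y=1)
  Distance 2: (x=1, y=1), (x=0, y=2)
  Distance 3: (x=2, y=1), (x=1, y=2), (x=0, y=3)
  Distance 4: (x=2, y=2), (x=1, y=3), (x=0, y=4)
  Distance 5: (x=3, y=2), (x=2, y=3), (x=1, y=4), (x=0, y=5)
  Distance 6: (x=3, y=3), (x=2, y=4), (x=0, y=6)
  Distance 7: (x=3, y=4), (x=2, y=5), (x=1, y=6), (x=0, y=7)
  Distance 8: (x=3, y=5), (x=2, y=6), (x=1, y=7)
  Distance 9: (x=3, y=6), (x=2, y=7), (x=1, y=8)
  Distance 10: (x=3, y=7), (x=2, y=8), (x=1, y=9)  <- goal reached here
One shortest path (10 moves): (x=0, y=0) -> (x=0, y=1) -> (x=1, y=1) -> (x=2, y=1) -> (x=2, y=2) -> (x=3, y=2) -> (x=3, y=3) -> (x=3, y=4) -> (x=3, y=5) -> (x=3, y=6) -> (x=3, y=7)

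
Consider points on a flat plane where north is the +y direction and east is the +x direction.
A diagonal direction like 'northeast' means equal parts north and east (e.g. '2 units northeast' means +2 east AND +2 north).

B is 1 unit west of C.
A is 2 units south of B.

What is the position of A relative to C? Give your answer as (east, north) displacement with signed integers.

Place C at the origin (east=0, north=0).
  B is 1 unit west of C: delta (east=-1, north=+0); B at (east=-1, north=0).
  A is 2 units south of B: delta (east=+0, north=-2); A at (east=-1, north=-2).
Therefore A relative to C: (east=-1, north=-2).

Answer: A is at (east=-1, north=-2) relative to C.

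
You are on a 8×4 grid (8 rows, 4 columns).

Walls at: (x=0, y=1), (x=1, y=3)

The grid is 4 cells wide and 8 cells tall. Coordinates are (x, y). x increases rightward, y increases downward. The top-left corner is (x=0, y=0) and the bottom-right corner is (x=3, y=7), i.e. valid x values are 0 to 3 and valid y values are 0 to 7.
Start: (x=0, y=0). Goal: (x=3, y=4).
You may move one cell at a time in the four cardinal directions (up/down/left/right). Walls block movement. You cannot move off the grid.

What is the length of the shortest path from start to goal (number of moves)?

Answer: Shortest path length: 7

Derivation:
BFS from (x=0, y=0) until reaching (x=3, y=4):
  Distance 0: (x=0, y=0)
  Distance 1: (x=1, y=0)
  Distance 2: (x=2, y=0), (x=1, y=1)
  Distance 3: (x=3, y=0), (x=2, y=1), (x=1, y=2)
  Distance 4: (x=3, y=1), (x=0, y=2), (x=2, y=2)
  Distance 5: (x=3, y=2), (x=0, y=3), (x=2, y=3)
  Distance 6: (x=3, y=3), (x=0, y=4), (x=2, y=4)
  Distance 7: (x=1, y=4), (x=3, y=4), (x=0, y=5), (x=2, y=5)  <- goal reached here
One shortest path (7 moves): (x=0, y=0) -> (x=1, y=0) -> (x=2, y=0) -> (x=3, y=0) -> (x=3, y=1) -> (x=3, y=2) -> (x=3, y=3) -> (x=3, y=4)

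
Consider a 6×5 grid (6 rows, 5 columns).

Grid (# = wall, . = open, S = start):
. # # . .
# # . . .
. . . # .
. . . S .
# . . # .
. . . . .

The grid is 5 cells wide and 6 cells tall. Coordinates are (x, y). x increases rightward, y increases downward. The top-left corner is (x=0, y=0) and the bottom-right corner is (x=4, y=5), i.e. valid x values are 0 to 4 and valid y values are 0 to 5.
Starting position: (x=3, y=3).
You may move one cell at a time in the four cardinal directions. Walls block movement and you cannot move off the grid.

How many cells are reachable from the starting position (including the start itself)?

BFS flood-fill from (x=3, y=3):
  Distance 0: (x=3, y=3)
  Distance 1: (x=2, y=3), (x=4, y=3)
  Distance 2: (x=2, y=2), (x=4, y=2), (x=1, y=3), (x=2, y=4), (x=4, y=4)
  Distance 3: (x=2, y=1), (x=4, y=1), (x=1, y=2), (x=0, y=3), (x=1, y=4), (x=2, y=5), (x=4, y=5)
  Distance 4: (x=4, y=0), (x=3, y=1), (x=0, y=2), (x=1, y=5), (x=3, y=5)
  Distance 5: (x=3, y=0), (x=0, y=5)
Total reachable: 22 (grid has 23 open cells total)

Answer: Reachable cells: 22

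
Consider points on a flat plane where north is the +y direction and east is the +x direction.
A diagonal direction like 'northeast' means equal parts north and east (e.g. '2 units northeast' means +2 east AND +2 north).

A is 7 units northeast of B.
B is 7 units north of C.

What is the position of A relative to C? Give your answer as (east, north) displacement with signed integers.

Place C at the origin (east=0, north=0).
  B is 7 units north of C: delta (east=+0, north=+7); B at (east=0, north=7).
  A is 7 units northeast of B: delta (east=+7, north=+7); A at (east=7, north=14).
Therefore A relative to C: (east=7, north=14).

Answer: A is at (east=7, north=14) relative to C.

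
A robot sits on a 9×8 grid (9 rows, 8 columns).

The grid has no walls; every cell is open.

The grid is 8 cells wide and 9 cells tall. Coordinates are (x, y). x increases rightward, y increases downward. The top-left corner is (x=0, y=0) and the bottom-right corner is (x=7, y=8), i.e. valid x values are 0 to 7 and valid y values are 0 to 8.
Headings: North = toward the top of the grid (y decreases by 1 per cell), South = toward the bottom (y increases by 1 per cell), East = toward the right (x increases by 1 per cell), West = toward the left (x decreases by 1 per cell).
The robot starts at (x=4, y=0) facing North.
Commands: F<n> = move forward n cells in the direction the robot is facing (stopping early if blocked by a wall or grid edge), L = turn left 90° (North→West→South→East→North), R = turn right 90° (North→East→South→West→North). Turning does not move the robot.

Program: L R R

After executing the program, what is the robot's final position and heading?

Start: (x=4, y=0), facing North
  L: turn left, now facing West
  R: turn right, now facing North
  R: turn right, now facing East
Final: (x=4, y=0), facing East

Answer: Final position: (x=4, y=0), facing East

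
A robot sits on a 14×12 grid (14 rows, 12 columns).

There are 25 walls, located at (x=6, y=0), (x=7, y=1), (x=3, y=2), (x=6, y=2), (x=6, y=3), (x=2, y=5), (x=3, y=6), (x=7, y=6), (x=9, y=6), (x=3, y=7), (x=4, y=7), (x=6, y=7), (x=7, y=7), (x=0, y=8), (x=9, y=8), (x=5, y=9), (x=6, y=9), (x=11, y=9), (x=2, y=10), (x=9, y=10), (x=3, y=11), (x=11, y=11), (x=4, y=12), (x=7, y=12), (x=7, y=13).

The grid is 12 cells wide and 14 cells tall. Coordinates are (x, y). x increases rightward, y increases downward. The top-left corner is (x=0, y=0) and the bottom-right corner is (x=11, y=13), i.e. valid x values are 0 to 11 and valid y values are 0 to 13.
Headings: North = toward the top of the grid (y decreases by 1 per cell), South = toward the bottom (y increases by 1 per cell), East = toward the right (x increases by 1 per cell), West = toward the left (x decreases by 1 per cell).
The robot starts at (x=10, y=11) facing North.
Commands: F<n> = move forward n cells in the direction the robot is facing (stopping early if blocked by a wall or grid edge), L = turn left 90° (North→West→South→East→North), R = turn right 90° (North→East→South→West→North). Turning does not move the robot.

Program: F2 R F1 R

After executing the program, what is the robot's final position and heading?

Answer: Final position: (x=10, y=9), facing South

Derivation:
Start: (x=10, y=11), facing North
  F2: move forward 2, now at (x=10, y=9)
  R: turn right, now facing East
  F1: move forward 0/1 (blocked), now at (x=10, y=9)
  R: turn right, now facing South
Final: (x=10, y=9), facing South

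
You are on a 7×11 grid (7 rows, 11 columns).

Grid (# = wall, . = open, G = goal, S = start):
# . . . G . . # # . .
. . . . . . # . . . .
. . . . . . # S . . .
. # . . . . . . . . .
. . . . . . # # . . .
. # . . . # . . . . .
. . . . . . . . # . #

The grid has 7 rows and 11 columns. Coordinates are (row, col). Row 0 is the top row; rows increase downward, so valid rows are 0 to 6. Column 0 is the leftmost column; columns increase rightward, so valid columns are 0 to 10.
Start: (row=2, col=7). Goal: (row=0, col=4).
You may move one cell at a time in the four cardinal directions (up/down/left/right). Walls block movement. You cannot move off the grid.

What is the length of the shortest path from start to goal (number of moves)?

BFS from (row=2, col=7) until reaching (row=0, col=4):
  Distance 0: (row=2, col=7)
  Distance 1: (row=1, col=7), (row=2, col=8), (row=3, col=7)
  Distance 2: (row=1, col=8), (row=2, col=9), (row=3, col=6), (row=3, col=8)
  Distance 3: (row=1, col=9), (row=2, col=10), (row=3, col=5), (row=3, col=9), (row=4, col=8)
  Distance 4: (row=0, col=9), (row=1, col=10), (row=2, col=5), (row=3, col=4), (row=3, col=10), (row=4, col=5), (row=4, col=9), (row=5, col=8)
  Distance 5: (row=0, col=10), (row=1, col=5), (row=2, col=4), (row=3, col=3), (row=4, col=4), (row=4, col=10), (row=5, col=7), (row=5, col=9)
  Distance 6: (row=0, col=5), (row=1, col=4), (row=2, col=3), (row=3, col=2), (row=4, col=3), (row=5, col=4), (row=5, col=6), (row=5, col=10), (row=6, col=7), (row=6, col=9)
  Distance 7: (row=0, col=4), (row=0, col=6), (row=1, col=3), (row=2, col=2), (row=4, col=2), (row=5, col=3), (row=6, col=4), (row=6, col=6)  <- goal reached here
One shortest path (7 moves): (row=2, col=7) -> (row=3, col=7) -> (row=3, col=6) -> (row=3, col=5) -> (row=3, col=4) -> (row=2, col=4) -> (row=1, col=4) -> (row=0, col=4)

Answer: Shortest path length: 7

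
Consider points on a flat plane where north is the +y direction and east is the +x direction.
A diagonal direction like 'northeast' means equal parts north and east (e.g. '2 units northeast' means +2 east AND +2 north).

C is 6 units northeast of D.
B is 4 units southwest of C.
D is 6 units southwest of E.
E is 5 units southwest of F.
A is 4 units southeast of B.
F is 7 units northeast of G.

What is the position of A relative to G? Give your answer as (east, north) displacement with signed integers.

Place G at the origin (east=0, north=0).
  F is 7 units northeast of G: delta (east=+7, north=+7); F at (east=7, north=7).
  E is 5 units southwest of F: delta (east=-5, north=-5); E at (east=2, north=2).
  D is 6 units southwest of E: delta (east=-6, north=-6); D at (east=-4, north=-4).
  C is 6 units northeast of D: delta (east=+6, north=+6); C at (east=2, north=2).
  B is 4 units southwest of C: delta (east=-4, north=-4); B at (east=-2, north=-2).
  A is 4 units southeast of B: delta (east=+4, north=-4); A at (east=2, north=-6).
Therefore A relative to G: (east=2, north=-6).

Answer: A is at (east=2, north=-6) relative to G.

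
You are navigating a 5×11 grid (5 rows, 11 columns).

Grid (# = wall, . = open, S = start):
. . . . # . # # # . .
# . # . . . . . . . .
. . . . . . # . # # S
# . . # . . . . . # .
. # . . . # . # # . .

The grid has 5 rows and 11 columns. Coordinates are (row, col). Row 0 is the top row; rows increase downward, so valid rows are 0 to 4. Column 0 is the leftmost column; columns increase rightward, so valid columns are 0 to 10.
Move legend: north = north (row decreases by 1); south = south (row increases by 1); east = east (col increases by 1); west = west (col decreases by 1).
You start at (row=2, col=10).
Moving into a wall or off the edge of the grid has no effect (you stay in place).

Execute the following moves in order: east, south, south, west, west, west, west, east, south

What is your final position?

Answer: Final position: (row=4, col=10)

Derivation:
Start: (row=2, col=10)
  east (east): blocked, stay at (row=2, col=10)
  south (south): (row=2, col=10) -> (row=3, col=10)
  south (south): (row=3, col=10) -> (row=4, col=10)
  west (west): (row=4, col=10) -> (row=4, col=9)
  [×3]west (west): blocked, stay at (row=4, col=9)
  east (east): (row=4, col=9) -> (row=4, col=10)
  south (south): blocked, stay at (row=4, col=10)
Final: (row=4, col=10)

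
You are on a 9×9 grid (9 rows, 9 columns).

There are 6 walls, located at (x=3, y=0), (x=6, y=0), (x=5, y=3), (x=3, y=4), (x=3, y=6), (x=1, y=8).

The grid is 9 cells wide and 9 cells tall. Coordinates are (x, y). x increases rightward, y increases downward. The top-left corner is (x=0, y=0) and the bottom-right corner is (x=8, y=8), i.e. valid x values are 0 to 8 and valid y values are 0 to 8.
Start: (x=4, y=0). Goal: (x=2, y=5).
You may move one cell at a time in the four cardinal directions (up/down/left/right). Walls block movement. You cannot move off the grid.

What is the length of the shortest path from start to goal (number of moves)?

Answer: Shortest path length: 7

Derivation:
BFS from (x=4, y=0) until reaching (x=2, y=5):
  Distance 0: (x=4, y=0)
  Distance 1: (x=5, y=0), (x=4, y=1)
  Distance 2: (x=3, y=1), (x=5, y=1), (x=4, y=2)
  Distance 3: (x=2, y=1), (x=6, y=1), (x=3, y=2), (x=5, y=2), (x=4, y=3)
  Distance 4: (x=2, y=0), (x=1, y=1), (x=7, y=1), (x=2, y=2), (x=6, y=2), (x=3, y=3), (x=4, y=4)
  Distance 5: (x=1, y=0), (x=7, y=0), (x=0, y=1), (x=8, y=1), (x=1, y=2), (x=7, y=2), (x=2, y=3), (x=6, y=3), (x=5, y=4), (x=4, y=5)
  Distance 6: (x=0, y=0), (x=8, y=0), (x=0, y=2), (x=8, y=2), (x=1, y=3), (x=7, y=3), (x=2, y=4), (x=6, y=4), (x=3, y=5), (x=5, y=5), (x=4, y=6)
  Distance 7: (x=0, y=3), (x=8, y=3), (x=1, y=4), (x=7, y=4), (x=2, y=5), (x=6, y=5), (x=5, y=6), (x=4, y=7)  <- goal reached here
One shortest path (7 moves): (x=4, y=0) -> (x=4, y=1) -> (x=3, y=1) -> (x=2, y=1) -> (x=2, y=2) -> (x=2, y=3) -> (x=2, y=4) -> (x=2, y=5)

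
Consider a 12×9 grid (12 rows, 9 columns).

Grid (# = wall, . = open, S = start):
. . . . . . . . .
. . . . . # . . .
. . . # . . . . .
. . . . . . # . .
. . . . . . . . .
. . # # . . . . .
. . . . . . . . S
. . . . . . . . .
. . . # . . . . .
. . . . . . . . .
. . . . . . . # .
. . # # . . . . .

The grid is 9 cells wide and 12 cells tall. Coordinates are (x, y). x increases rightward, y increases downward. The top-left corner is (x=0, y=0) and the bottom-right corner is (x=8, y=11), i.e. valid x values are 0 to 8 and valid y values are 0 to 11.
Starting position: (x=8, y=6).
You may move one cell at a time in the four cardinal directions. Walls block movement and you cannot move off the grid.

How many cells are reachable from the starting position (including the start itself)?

BFS flood-fill from (x=8, y=6):
  Distance 0: (x=8, y=6)
  Distance 1: (x=8, y=5), (x=7, y=6), (x=8, y=7)
  Distance 2: (x=8, y=4), (x=7, y=5), (x=6, y=6), (x=7, y=7), (x=8, y=8)
  Distance 3: (x=8, y=3), (x=7, y=4), (x=6, y=5), (x=5, y=6), (x=6, y=7), (x=7, y=8), (x=8, y=9)
  Distance 4: (x=8, y=2), (x=7, y=3), (x=6, y=4), (x=5, y=5), (x=4, y=6), (x=5, y=7), (x=6, y=8), (x=7, y=9), (x=8, y=10)
  Distance 5: (x=8, y=1), (x=7, y=2), (x=5, y=4), (x=4, y=5), (x=3, y=6), (x=4, y=7), (x=5, y=8), (x=6, y=9), (x=8, y=11)
  Distance 6: (x=8, y=0), (x=7, y=1), (x=6, y=2), (x=5, y=3), (x=4, y=4), (x=2, y=6), (x=3, y=7), (x=4, y=8), (x=5, y=9), (x=6, y=10), (x=7, y=11)
  Distance 7: (x=7, y=0), (x=6, y=1), (x=5, y=2), (x=4, y=3), (x=3, y=4), (x=1, y=6), (x=2, y=7), (x=4, y=9), (x=5, y=10), (x=6, y=11)
  Distance 8: (x=6, y=0), (x=4, y=2), (x=3, y=3), (x=2, y=4), (x=1, y=5), (x=0, y=6), (x=1, y=7), (x=2, y=8), (x=3, y=9), (x=4, y=10), (x=5, y=11)
  Distance 9: (x=5, y=0), (x=4, y=1), (x=2, y=3), (x=1, y=4), (x=0, y=5), (x=0, y=7), (x=1, y=8), (x=2, y=9), (x=3, y=10), (x=4, y=11)
  Distance 10: (x=4, y=0), (x=3, y=1), (x=2, y=2), (x=1, y=3), (x=0, y=4), (x=0, y=8), (x=1, y=9), (x=2, y=10)
  Distance 11: (x=3, y=0), (x=2, y=1), (x=1, y=2), (x=0, y=3), (x=0, y=9), (x=1, y=10)
  Distance 12: (x=2, y=0), (x=1, y=1), (x=0, y=2), (x=0, y=10), (x=1, y=11)
  Distance 13: (x=1, y=0), (x=0, y=1), (x=0, y=11)
  Distance 14: (x=0, y=0)
Total reachable: 99 (grid has 99 open cells total)

Answer: Reachable cells: 99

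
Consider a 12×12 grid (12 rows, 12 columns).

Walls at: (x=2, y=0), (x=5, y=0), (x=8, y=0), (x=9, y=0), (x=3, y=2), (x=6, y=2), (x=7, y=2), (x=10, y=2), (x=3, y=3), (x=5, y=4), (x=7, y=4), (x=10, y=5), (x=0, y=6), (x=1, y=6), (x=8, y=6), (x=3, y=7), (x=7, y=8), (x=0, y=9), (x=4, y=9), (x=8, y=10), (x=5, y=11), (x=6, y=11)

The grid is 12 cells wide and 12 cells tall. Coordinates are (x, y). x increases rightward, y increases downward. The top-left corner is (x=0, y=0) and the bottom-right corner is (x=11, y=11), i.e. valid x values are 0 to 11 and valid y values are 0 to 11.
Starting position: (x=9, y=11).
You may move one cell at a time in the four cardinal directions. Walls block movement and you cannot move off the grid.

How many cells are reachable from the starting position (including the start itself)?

BFS flood-fill from (x=9, y=11):
  Distance 0: (x=9, y=11)
  Distance 1: (x=9, y=10), (x=8, y=11), (x=10, y=11)
  Distance 2: (x=9, y=9), (x=10, y=10), (x=7, y=11), (x=11, y=11)
  Distance 3: (x=9, y=8), (x=8, y=9), (x=10, y=9), (x=7, y=10), (x=11, y=10)
  Distance 4: (x=9, y=7), (x=8, y=8), (x=10, y=8), (x=7, y=9), (x=11, y=9), (x=6, y=10)
  Distance 5: (x=9, y=6), (x=8, y=7), (x=10, y=7), (x=11, y=8), (x=6, y=9), (x=5, y=10)
  Distance 6: (x=9, y=5), (x=10, y=6), (x=7, y=7), (x=11, y=7), (x=6, y=8), (x=5, y=9), (x=4, y=10)
  Distance 7: (x=9, y=4), (x=8, y=5), (x=7, y=6), (x=11, y=6), (x=6, y=7), (x=5, y=8), (x=3, y=10), (x=4, y=11)
  Distance 8: (x=9, y=3), (x=8, y=4), (x=10, y=4), (x=7, y=5), (x=11, y=5), (x=6, y=6), (x=5, y=7), (x=4, y=8), (x=3, y=9), (x=2, y=10), (x=3, y=11)
  Distance 9: (x=9, y=2), (x=8, y=3), (x=10, y=3), (x=11, y=4), (x=6, y=5), (x=5, y=6), (x=4, y=7), (x=3, y=8), (x=2, y=9), (x=1, y=10), (x=2, y=11)
  Distance 10: (x=9, y=1), (x=8, y=2), (x=7, y=3), (x=11, y=3), (x=6, y=4), (x=5, y=5), (x=4, y=6), (x=2, y=8), (x=1, y=9), (x=0, y=10), (x=1, y=11)
  Distance 11: (x=8, y=1), (x=10, y=1), (x=11, y=2), (x=6, y=3), (x=4, y=5), (x=3, y=6), (x=2, y=7), (x=1, y=8), (x=0, y=11)
  Distance 12: (x=10, y=0), (x=7, y=1), (x=11, y=1), (x=5, y=3), (x=4, y=4), (x=3, y=5), (x=2, y=6), (x=1, y=7), (x=0, y=8)
  Distance 13: (x=7, y=0), (x=11, y=0), (x=6, y=1), (x=5, y=2), (x=4, y=3), (x=3, y=4), (x=2, y=5), (x=0, y=7)
  Distance 14: (x=6, y=0), (x=5, y=1), (x=4, y=2), (x=2, y=4), (x=1, y=5)
  Distance 15: (x=4, y=1), (x=2, y=3), (x=1, y=4), (x=0, y=5)
  Distance 16: (x=4, y=0), (x=3, y=1), (x=2, y=2), (x=1, y=3), (x=0, y=4)
  Distance 17: (x=3, y=0), (x=2, y=1), (x=1, y=2), (x=0, y=3)
  Distance 18: (x=1, y=1), (x=0, y=2)
  Distance 19: (x=1, y=0), (x=0, y=1)
  Distance 20: (x=0, y=0)
Total reachable: 122 (grid has 122 open cells total)

Answer: Reachable cells: 122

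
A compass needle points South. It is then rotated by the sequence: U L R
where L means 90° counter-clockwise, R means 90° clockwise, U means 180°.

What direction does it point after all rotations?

Answer: Final heading: North

Derivation:
Start: South
  U (U-turn (180°)) -> North
  L (left (90° counter-clockwise)) -> West
  R (right (90° clockwise)) -> North
Final: North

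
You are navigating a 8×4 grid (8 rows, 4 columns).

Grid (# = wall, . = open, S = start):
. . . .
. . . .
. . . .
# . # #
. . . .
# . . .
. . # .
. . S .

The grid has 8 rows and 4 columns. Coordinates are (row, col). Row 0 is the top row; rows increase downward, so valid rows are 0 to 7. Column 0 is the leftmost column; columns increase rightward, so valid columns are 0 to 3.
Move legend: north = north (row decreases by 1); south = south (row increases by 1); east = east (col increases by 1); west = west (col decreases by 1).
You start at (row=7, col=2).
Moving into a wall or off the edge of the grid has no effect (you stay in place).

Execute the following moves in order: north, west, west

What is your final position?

Start: (row=7, col=2)
  north (north): blocked, stay at (row=7, col=2)
  west (west): (row=7, col=2) -> (row=7, col=1)
  west (west): (row=7, col=1) -> (row=7, col=0)
Final: (row=7, col=0)

Answer: Final position: (row=7, col=0)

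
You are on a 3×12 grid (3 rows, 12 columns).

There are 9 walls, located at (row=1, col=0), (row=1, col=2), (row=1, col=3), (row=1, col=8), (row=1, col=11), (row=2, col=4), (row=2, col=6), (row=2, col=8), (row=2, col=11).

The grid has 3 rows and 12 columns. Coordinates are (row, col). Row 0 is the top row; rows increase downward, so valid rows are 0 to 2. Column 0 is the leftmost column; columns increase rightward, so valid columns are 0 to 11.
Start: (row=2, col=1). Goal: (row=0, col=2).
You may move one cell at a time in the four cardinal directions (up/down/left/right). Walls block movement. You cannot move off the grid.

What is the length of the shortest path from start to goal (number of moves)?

Answer: Shortest path length: 3

Derivation:
BFS from (row=2, col=1) until reaching (row=0, col=2):
  Distance 0: (row=2, col=1)
  Distance 1: (row=1, col=1), (row=2, col=0), (row=2, col=2)
  Distance 2: (row=0, col=1), (row=2, col=3)
  Distance 3: (row=0, col=0), (row=0, col=2)  <- goal reached here
One shortest path (3 moves): (row=2, col=1) -> (row=1, col=1) -> (row=0, col=1) -> (row=0, col=2)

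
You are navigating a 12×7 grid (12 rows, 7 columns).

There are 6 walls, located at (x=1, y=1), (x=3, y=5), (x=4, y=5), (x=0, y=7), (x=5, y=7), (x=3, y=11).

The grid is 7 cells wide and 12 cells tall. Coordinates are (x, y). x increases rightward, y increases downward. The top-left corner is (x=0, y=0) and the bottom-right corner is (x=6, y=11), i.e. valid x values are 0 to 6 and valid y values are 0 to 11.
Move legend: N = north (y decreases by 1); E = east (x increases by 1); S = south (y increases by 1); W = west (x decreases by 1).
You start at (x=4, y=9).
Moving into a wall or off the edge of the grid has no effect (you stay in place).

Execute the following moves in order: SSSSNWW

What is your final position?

Answer: Final position: (x=2, y=10)

Derivation:
Start: (x=4, y=9)
  S (south): (x=4, y=9) -> (x=4, y=10)
  S (south): (x=4, y=10) -> (x=4, y=11)
  S (south): blocked, stay at (x=4, y=11)
  S (south): blocked, stay at (x=4, y=11)
  N (north): (x=4, y=11) -> (x=4, y=10)
  W (west): (x=4, y=10) -> (x=3, y=10)
  W (west): (x=3, y=10) -> (x=2, y=10)
Final: (x=2, y=10)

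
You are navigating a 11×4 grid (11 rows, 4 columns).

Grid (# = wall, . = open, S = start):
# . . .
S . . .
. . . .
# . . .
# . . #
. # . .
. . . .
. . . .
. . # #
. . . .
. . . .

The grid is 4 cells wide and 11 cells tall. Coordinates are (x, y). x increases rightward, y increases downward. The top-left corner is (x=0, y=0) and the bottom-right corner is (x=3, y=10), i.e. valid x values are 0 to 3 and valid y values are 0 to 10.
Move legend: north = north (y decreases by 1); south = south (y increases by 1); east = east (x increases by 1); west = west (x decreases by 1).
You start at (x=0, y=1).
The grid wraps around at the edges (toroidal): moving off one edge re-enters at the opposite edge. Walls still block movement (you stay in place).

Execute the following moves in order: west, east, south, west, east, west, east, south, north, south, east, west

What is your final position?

Answer: Final position: (x=0, y=2)

Derivation:
Start: (x=0, y=1)
  west (west): (x=0, y=1) -> (x=3, y=1)
  east (east): (x=3, y=1) -> (x=0, y=1)
  south (south): (x=0, y=1) -> (x=0, y=2)
  west (west): (x=0, y=2) -> (x=3, y=2)
  east (east): (x=3, y=2) -> (x=0, y=2)
  west (west): (x=0, y=2) -> (x=3, y=2)
  east (east): (x=3, y=2) -> (x=0, y=2)
  south (south): blocked, stay at (x=0, y=2)
  north (north): (x=0, y=2) -> (x=0, y=1)
  south (south): (x=0, y=1) -> (x=0, y=2)
  east (east): (x=0, y=2) -> (x=1, y=2)
  west (west): (x=1, y=2) -> (x=0, y=2)
Final: (x=0, y=2)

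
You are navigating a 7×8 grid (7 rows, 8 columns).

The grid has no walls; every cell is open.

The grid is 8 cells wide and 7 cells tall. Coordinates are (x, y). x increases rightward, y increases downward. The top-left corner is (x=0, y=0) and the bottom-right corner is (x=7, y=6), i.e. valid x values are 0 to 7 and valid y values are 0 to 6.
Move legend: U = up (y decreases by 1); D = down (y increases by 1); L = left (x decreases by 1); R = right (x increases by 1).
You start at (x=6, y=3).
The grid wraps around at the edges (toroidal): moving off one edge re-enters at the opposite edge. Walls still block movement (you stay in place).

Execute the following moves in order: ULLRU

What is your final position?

Answer: Final position: (x=5, y=1)

Derivation:
Start: (x=6, y=3)
  U (up): (x=6, y=3) -> (x=6, y=2)
  L (left): (x=6, y=2) -> (x=5, y=2)
  L (left): (x=5, y=2) -> (x=4, y=2)
  R (right): (x=4, y=2) -> (x=5, y=2)
  U (up): (x=5, y=2) -> (x=5, y=1)
Final: (x=5, y=1)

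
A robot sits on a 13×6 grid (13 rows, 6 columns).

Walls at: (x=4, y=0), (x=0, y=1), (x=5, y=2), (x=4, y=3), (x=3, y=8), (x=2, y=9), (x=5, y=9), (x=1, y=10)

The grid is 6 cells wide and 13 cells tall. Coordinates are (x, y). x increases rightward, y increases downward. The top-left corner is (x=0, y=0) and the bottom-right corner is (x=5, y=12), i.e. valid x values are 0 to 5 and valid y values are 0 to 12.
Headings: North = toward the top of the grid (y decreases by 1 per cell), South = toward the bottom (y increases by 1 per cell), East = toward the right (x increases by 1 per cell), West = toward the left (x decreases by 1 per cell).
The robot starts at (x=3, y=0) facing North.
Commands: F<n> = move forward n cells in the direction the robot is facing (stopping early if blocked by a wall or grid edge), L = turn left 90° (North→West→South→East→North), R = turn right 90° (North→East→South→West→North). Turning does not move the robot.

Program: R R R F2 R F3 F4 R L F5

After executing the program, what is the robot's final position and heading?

Answer: Final position: (x=1, y=0), facing North

Derivation:
Start: (x=3, y=0), facing North
  R: turn right, now facing East
  R: turn right, now facing South
  R: turn right, now facing West
  F2: move forward 2, now at (x=1, y=0)
  R: turn right, now facing North
  F3: move forward 0/3 (blocked), now at (x=1, y=0)
  F4: move forward 0/4 (blocked), now at (x=1, y=0)
  R: turn right, now facing East
  L: turn left, now facing North
  F5: move forward 0/5 (blocked), now at (x=1, y=0)
Final: (x=1, y=0), facing North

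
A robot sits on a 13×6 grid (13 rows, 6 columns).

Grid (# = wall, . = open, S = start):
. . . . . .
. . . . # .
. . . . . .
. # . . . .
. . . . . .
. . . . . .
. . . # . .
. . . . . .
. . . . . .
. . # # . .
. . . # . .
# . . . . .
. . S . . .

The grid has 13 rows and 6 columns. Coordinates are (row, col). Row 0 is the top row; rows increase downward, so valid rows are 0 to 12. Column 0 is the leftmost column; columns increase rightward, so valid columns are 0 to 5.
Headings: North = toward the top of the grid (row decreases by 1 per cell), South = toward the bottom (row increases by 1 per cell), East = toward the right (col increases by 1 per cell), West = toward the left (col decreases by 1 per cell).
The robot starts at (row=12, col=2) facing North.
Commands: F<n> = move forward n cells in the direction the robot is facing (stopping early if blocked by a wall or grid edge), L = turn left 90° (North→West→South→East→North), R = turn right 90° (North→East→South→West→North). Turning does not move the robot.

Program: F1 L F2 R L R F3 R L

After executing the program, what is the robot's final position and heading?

Answer: Final position: (row=8, col=1), facing North

Derivation:
Start: (row=12, col=2), facing North
  F1: move forward 1, now at (row=11, col=2)
  L: turn left, now facing West
  F2: move forward 1/2 (blocked), now at (row=11, col=1)
  R: turn right, now facing North
  L: turn left, now facing West
  R: turn right, now facing North
  F3: move forward 3, now at (row=8, col=1)
  R: turn right, now facing East
  L: turn left, now facing North
Final: (row=8, col=1), facing North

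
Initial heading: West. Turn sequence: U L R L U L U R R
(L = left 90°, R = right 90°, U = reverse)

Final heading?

Answer: Final heading: East

Derivation:
Start: West
  U (U-turn (180°)) -> East
  L (left (90° counter-clockwise)) -> North
  R (right (90° clockwise)) -> East
  L (left (90° counter-clockwise)) -> North
  U (U-turn (180°)) -> South
  L (left (90° counter-clockwise)) -> East
  U (U-turn (180°)) -> West
  R (right (90° clockwise)) -> North
  R (right (90° clockwise)) -> East
Final: East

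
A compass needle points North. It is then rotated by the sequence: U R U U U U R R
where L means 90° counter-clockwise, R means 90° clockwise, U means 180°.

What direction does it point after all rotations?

Answer: Final heading: East

Derivation:
Start: North
  U (U-turn (180°)) -> South
  R (right (90° clockwise)) -> West
  U (U-turn (180°)) -> East
  U (U-turn (180°)) -> West
  U (U-turn (180°)) -> East
  U (U-turn (180°)) -> West
  R (right (90° clockwise)) -> North
  R (right (90° clockwise)) -> East
Final: East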